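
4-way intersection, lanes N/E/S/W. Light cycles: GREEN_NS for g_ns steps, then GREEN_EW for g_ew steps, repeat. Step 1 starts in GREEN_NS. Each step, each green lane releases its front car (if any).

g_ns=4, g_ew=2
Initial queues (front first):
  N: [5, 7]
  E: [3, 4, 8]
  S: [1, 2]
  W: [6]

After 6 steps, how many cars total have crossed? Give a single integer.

Step 1 [NS]: N:car5-GO,E:wait,S:car1-GO,W:wait | queues: N=1 E=3 S=1 W=1
Step 2 [NS]: N:car7-GO,E:wait,S:car2-GO,W:wait | queues: N=0 E=3 S=0 W=1
Step 3 [NS]: N:empty,E:wait,S:empty,W:wait | queues: N=0 E=3 S=0 W=1
Step 4 [NS]: N:empty,E:wait,S:empty,W:wait | queues: N=0 E=3 S=0 W=1
Step 5 [EW]: N:wait,E:car3-GO,S:wait,W:car6-GO | queues: N=0 E=2 S=0 W=0
Step 6 [EW]: N:wait,E:car4-GO,S:wait,W:empty | queues: N=0 E=1 S=0 W=0
Cars crossed by step 6: 7

Answer: 7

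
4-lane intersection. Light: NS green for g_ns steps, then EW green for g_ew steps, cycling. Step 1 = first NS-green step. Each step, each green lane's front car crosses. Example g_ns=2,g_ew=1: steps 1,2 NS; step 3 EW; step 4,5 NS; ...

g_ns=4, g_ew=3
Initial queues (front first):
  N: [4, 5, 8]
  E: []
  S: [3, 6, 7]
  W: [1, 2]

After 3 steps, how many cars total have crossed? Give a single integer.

Answer: 6

Derivation:
Step 1 [NS]: N:car4-GO,E:wait,S:car3-GO,W:wait | queues: N=2 E=0 S=2 W=2
Step 2 [NS]: N:car5-GO,E:wait,S:car6-GO,W:wait | queues: N=1 E=0 S=1 W=2
Step 3 [NS]: N:car8-GO,E:wait,S:car7-GO,W:wait | queues: N=0 E=0 S=0 W=2
Cars crossed by step 3: 6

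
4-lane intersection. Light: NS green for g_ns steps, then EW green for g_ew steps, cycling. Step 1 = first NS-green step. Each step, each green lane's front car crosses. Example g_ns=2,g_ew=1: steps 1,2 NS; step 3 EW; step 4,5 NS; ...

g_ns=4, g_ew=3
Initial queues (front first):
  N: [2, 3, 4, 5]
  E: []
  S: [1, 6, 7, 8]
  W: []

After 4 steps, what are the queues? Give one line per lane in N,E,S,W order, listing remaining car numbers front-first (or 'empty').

Step 1 [NS]: N:car2-GO,E:wait,S:car1-GO,W:wait | queues: N=3 E=0 S=3 W=0
Step 2 [NS]: N:car3-GO,E:wait,S:car6-GO,W:wait | queues: N=2 E=0 S=2 W=0
Step 3 [NS]: N:car4-GO,E:wait,S:car7-GO,W:wait | queues: N=1 E=0 S=1 W=0
Step 4 [NS]: N:car5-GO,E:wait,S:car8-GO,W:wait | queues: N=0 E=0 S=0 W=0

N: empty
E: empty
S: empty
W: empty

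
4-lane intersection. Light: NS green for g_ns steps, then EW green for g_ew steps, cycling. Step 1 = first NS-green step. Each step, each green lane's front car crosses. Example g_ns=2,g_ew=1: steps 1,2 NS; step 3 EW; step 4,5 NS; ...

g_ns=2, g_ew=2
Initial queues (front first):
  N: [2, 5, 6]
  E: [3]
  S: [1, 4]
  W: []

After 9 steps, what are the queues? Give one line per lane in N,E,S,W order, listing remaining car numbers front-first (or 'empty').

Step 1 [NS]: N:car2-GO,E:wait,S:car1-GO,W:wait | queues: N=2 E=1 S=1 W=0
Step 2 [NS]: N:car5-GO,E:wait,S:car4-GO,W:wait | queues: N=1 E=1 S=0 W=0
Step 3 [EW]: N:wait,E:car3-GO,S:wait,W:empty | queues: N=1 E=0 S=0 W=0
Step 4 [EW]: N:wait,E:empty,S:wait,W:empty | queues: N=1 E=0 S=0 W=0
Step 5 [NS]: N:car6-GO,E:wait,S:empty,W:wait | queues: N=0 E=0 S=0 W=0

N: empty
E: empty
S: empty
W: empty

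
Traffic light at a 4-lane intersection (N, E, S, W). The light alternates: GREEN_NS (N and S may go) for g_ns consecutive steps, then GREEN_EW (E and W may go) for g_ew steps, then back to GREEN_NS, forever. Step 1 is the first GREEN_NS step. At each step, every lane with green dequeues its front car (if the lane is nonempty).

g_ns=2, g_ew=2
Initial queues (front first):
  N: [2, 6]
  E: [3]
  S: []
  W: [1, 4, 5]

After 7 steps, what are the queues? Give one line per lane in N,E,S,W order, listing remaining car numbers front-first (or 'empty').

Step 1 [NS]: N:car2-GO,E:wait,S:empty,W:wait | queues: N=1 E=1 S=0 W=3
Step 2 [NS]: N:car6-GO,E:wait,S:empty,W:wait | queues: N=0 E=1 S=0 W=3
Step 3 [EW]: N:wait,E:car3-GO,S:wait,W:car1-GO | queues: N=0 E=0 S=0 W=2
Step 4 [EW]: N:wait,E:empty,S:wait,W:car4-GO | queues: N=0 E=0 S=0 W=1
Step 5 [NS]: N:empty,E:wait,S:empty,W:wait | queues: N=0 E=0 S=0 W=1
Step 6 [NS]: N:empty,E:wait,S:empty,W:wait | queues: N=0 E=0 S=0 W=1
Step 7 [EW]: N:wait,E:empty,S:wait,W:car5-GO | queues: N=0 E=0 S=0 W=0

N: empty
E: empty
S: empty
W: empty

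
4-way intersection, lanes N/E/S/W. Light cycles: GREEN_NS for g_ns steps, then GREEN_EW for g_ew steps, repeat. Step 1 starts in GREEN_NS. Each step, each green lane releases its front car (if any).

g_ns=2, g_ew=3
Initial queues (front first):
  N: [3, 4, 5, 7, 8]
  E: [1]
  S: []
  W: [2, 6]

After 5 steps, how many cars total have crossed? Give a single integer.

Answer: 5

Derivation:
Step 1 [NS]: N:car3-GO,E:wait,S:empty,W:wait | queues: N=4 E=1 S=0 W=2
Step 2 [NS]: N:car4-GO,E:wait,S:empty,W:wait | queues: N=3 E=1 S=0 W=2
Step 3 [EW]: N:wait,E:car1-GO,S:wait,W:car2-GO | queues: N=3 E=0 S=0 W=1
Step 4 [EW]: N:wait,E:empty,S:wait,W:car6-GO | queues: N=3 E=0 S=0 W=0
Step 5 [EW]: N:wait,E:empty,S:wait,W:empty | queues: N=3 E=0 S=0 W=0
Cars crossed by step 5: 5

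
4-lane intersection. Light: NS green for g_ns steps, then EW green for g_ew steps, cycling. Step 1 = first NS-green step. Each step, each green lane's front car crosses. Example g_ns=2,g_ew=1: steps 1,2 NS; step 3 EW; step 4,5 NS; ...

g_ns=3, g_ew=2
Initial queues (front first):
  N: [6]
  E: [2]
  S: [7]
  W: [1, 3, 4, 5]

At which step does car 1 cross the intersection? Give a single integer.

Step 1 [NS]: N:car6-GO,E:wait,S:car7-GO,W:wait | queues: N=0 E=1 S=0 W=4
Step 2 [NS]: N:empty,E:wait,S:empty,W:wait | queues: N=0 E=1 S=0 W=4
Step 3 [NS]: N:empty,E:wait,S:empty,W:wait | queues: N=0 E=1 S=0 W=4
Step 4 [EW]: N:wait,E:car2-GO,S:wait,W:car1-GO | queues: N=0 E=0 S=0 W=3
Step 5 [EW]: N:wait,E:empty,S:wait,W:car3-GO | queues: N=0 E=0 S=0 W=2
Step 6 [NS]: N:empty,E:wait,S:empty,W:wait | queues: N=0 E=0 S=0 W=2
Step 7 [NS]: N:empty,E:wait,S:empty,W:wait | queues: N=0 E=0 S=0 W=2
Step 8 [NS]: N:empty,E:wait,S:empty,W:wait | queues: N=0 E=0 S=0 W=2
Step 9 [EW]: N:wait,E:empty,S:wait,W:car4-GO | queues: N=0 E=0 S=0 W=1
Step 10 [EW]: N:wait,E:empty,S:wait,W:car5-GO | queues: N=0 E=0 S=0 W=0
Car 1 crosses at step 4

4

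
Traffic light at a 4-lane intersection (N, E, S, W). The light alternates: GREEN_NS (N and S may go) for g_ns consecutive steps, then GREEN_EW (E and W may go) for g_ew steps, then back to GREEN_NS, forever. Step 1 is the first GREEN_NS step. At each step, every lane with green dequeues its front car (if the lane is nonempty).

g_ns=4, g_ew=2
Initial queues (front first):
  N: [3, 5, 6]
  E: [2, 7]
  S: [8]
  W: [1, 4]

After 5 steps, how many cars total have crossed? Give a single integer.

Answer: 6

Derivation:
Step 1 [NS]: N:car3-GO,E:wait,S:car8-GO,W:wait | queues: N=2 E=2 S=0 W=2
Step 2 [NS]: N:car5-GO,E:wait,S:empty,W:wait | queues: N=1 E=2 S=0 W=2
Step 3 [NS]: N:car6-GO,E:wait,S:empty,W:wait | queues: N=0 E=2 S=0 W=2
Step 4 [NS]: N:empty,E:wait,S:empty,W:wait | queues: N=0 E=2 S=0 W=2
Step 5 [EW]: N:wait,E:car2-GO,S:wait,W:car1-GO | queues: N=0 E=1 S=0 W=1
Cars crossed by step 5: 6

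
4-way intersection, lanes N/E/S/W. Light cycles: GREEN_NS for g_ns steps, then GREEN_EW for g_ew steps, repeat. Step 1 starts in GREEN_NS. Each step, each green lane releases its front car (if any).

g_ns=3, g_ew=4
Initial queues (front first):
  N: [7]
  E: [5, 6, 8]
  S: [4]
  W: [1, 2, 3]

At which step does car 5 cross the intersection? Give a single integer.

Step 1 [NS]: N:car7-GO,E:wait,S:car4-GO,W:wait | queues: N=0 E=3 S=0 W=3
Step 2 [NS]: N:empty,E:wait,S:empty,W:wait | queues: N=0 E=3 S=0 W=3
Step 3 [NS]: N:empty,E:wait,S:empty,W:wait | queues: N=0 E=3 S=0 W=3
Step 4 [EW]: N:wait,E:car5-GO,S:wait,W:car1-GO | queues: N=0 E=2 S=0 W=2
Step 5 [EW]: N:wait,E:car6-GO,S:wait,W:car2-GO | queues: N=0 E=1 S=0 W=1
Step 6 [EW]: N:wait,E:car8-GO,S:wait,W:car3-GO | queues: N=0 E=0 S=0 W=0
Car 5 crosses at step 4

4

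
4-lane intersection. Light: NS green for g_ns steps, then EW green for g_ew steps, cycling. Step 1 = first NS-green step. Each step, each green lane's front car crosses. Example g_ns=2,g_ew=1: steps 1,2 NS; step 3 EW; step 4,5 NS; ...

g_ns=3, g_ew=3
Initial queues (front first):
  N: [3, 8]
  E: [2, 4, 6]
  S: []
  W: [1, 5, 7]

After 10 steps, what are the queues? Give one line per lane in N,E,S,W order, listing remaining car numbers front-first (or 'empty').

Step 1 [NS]: N:car3-GO,E:wait,S:empty,W:wait | queues: N=1 E=3 S=0 W=3
Step 2 [NS]: N:car8-GO,E:wait,S:empty,W:wait | queues: N=0 E=3 S=0 W=3
Step 3 [NS]: N:empty,E:wait,S:empty,W:wait | queues: N=0 E=3 S=0 W=3
Step 4 [EW]: N:wait,E:car2-GO,S:wait,W:car1-GO | queues: N=0 E=2 S=0 W=2
Step 5 [EW]: N:wait,E:car4-GO,S:wait,W:car5-GO | queues: N=0 E=1 S=0 W=1
Step 6 [EW]: N:wait,E:car6-GO,S:wait,W:car7-GO | queues: N=0 E=0 S=0 W=0

N: empty
E: empty
S: empty
W: empty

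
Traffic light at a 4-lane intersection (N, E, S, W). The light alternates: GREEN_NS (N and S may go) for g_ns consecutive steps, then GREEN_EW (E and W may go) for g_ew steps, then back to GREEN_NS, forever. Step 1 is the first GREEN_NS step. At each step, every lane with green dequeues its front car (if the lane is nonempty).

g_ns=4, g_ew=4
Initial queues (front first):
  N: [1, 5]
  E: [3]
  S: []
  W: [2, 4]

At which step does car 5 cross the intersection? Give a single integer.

Step 1 [NS]: N:car1-GO,E:wait,S:empty,W:wait | queues: N=1 E=1 S=0 W=2
Step 2 [NS]: N:car5-GO,E:wait,S:empty,W:wait | queues: N=0 E=1 S=0 W=2
Step 3 [NS]: N:empty,E:wait,S:empty,W:wait | queues: N=0 E=1 S=0 W=2
Step 4 [NS]: N:empty,E:wait,S:empty,W:wait | queues: N=0 E=1 S=0 W=2
Step 5 [EW]: N:wait,E:car3-GO,S:wait,W:car2-GO | queues: N=0 E=0 S=0 W=1
Step 6 [EW]: N:wait,E:empty,S:wait,W:car4-GO | queues: N=0 E=0 S=0 W=0
Car 5 crosses at step 2

2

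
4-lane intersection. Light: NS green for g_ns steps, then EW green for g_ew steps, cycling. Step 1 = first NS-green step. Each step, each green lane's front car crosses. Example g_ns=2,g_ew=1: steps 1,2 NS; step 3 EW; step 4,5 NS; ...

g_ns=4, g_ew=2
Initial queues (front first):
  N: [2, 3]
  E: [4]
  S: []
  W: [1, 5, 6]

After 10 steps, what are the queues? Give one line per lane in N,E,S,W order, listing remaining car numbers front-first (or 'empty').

Step 1 [NS]: N:car2-GO,E:wait,S:empty,W:wait | queues: N=1 E=1 S=0 W=3
Step 2 [NS]: N:car3-GO,E:wait,S:empty,W:wait | queues: N=0 E=1 S=0 W=3
Step 3 [NS]: N:empty,E:wait,S:empty,W:wait | queues: N=0 E=1 S=0 W=3
Step 4 [NS]: N:empty,E:wait,S:empty,W:wait | queues: N=0 E=1 S=0 W=3
Step 5 [EW]: N:wait,E:car4-GO,S:wait,W:car1-GO | queues: N=0 E=0 S=0 W=2
Step 6 [EW]: N:wait,E:empty,S:wait,W:car5-GO | queues: N=0 E=0 S=0 W=1
Step 7 [NS]: N:empty,E:wait,S:empty,W:wait | queues: N=0 E=0 S=0 W=1
Step 8 [NS]: N:empty,E:wait,S:empty,W:wait | queues: N=0 E=0 S=0 W=1
Step 9 [NS]: N:empty,E:wait,S:empty,W:wait | queues: N=0 E=0 S=0 W=1
Step 10 [NS]: N:empty,E:wait,S:empty,W:wait | queues: N=0 E=0 S=0 W=1

N: empty
E: empty
S: empty
W: 6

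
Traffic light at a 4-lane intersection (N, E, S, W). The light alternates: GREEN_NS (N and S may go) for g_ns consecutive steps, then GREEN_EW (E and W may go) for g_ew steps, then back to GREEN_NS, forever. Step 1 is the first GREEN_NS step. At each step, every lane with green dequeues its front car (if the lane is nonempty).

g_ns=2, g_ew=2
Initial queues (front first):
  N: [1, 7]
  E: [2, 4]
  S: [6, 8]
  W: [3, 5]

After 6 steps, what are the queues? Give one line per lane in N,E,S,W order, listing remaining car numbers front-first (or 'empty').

Step 1 [NS]: N:car1-GO,E:wait,S:car6-GO,W:wait | queues: N=1 E=2 S=1 W=2
Step 2 [NS]: N:car7-GO,E:wait,S:car8-GO,W:wait | queues: N=0 E=2 S=0 W=2
Step 3 [EW]: N:wait,E:car2-GO,S:wait,W:car3-GO | queues: N=0 E=1 S=0 W=1
Step 4 [EW]: N:wait,E:car4-GO,S:wait,W:car5-GO | queues: N=0 E=0 S=0 W=0

N: empty
E: empty
S: empty
W: empty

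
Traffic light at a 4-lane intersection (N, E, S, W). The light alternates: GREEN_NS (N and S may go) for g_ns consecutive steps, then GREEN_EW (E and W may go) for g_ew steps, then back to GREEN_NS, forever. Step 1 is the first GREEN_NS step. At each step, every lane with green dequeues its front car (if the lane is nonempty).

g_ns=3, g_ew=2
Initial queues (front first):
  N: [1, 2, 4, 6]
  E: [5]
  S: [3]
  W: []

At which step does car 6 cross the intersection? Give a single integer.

Step 1 [NS]: N:car1-GO,E:wait,S:car3-GO,W:wait | queues: N=3 E=1 S=0 W=0
Step 2 [NS]: N:car2-GO,E:wait,S:empty,W:wait | queues: N=2 E=1 S=0 W=0
Step 3 [NS]: N:car4-GO,E:wait,S:empty,W:wait | queues: N=1 E=1 S=0 W=0
Step 4 [EW]: N:wait,E:car5-GO,S:wait,W:empty | queues: N=1 E=0 S=0 W=0
Step 5 [EW]: N:wait,E:empty,S:wait,W:empty | queues: N=1 E=0 S=0 W=0
Step 6 [NS]: N:car6-GO,E:wait,S:empty,W:wait | queues: N=0 E=0 S=0 W=0
Car 6 crosses at step 6

6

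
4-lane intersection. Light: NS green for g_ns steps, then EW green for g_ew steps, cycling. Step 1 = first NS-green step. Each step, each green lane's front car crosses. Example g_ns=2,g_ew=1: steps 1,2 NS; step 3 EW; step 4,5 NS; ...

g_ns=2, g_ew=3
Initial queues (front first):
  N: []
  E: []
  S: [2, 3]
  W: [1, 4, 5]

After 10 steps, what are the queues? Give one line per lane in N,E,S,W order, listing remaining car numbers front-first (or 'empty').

Step 1 [NS]: N:empty,E:wait,S:car2-GO,W:wait | queues: N=0 E=0 S=1 W=3
Step 2 [NS]: N:empty,E:wait,S:car3-GO,W:wait | queues: N=0 E=0 S=0 W=3
Step 3 [EW]: N:wait,E:empty,S:wait,W:car1-GO | queues: N=0 E=0 S=0 W=2
Step 4 [EW]: N:wait,E:empty,S:wait,W:car4-GO | queues: N=0 E=0 S=0 W=1
Step 5 [EW]: N:wait,E:empty,S:wait,W:car5-GO | queues: N=0 E=0 S=0 W=0

N: empty
E: empty
S: empty
W: empty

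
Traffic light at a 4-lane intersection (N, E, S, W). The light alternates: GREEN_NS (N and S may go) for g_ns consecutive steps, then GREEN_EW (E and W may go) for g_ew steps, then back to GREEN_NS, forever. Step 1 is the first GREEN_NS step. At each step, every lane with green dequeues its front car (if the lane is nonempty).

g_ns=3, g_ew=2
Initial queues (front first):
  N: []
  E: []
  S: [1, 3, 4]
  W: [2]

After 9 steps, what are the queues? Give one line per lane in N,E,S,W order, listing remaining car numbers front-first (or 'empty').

Step 1 [NS]: N:empty,E:wait,S:car1-GO,W:wait | queues: N=0 E=0 S=2 W=1
Step 2 [NS]: N:empty,E:wait,S:car3-GO,W:wait | queues: N=0 E=0 S=1 W=1
Step 3 [NS]: N:empty,E:wait,S:car4-GO,W:wait | queues: N=0 E=0 S=0 W=1
Step 4 [EW]: N:wait,E:empty,S:wait,W:car2-GO | queues: N=0 E=0 S=0 W=0

N: empty
E: empty
S: empty
W: empty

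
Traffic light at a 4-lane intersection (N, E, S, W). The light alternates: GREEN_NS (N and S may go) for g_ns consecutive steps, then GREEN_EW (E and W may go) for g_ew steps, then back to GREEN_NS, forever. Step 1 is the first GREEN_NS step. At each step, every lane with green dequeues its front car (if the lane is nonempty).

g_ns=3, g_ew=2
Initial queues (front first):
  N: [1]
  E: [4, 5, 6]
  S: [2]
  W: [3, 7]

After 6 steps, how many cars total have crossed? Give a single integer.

Step 1 [NS]: N:car1-GO,E:wait,S:car2-GO,W:wait | queues: N=0 E=3 S=0 W=2
Step 2 [NS]: N:empty,E:wait,S:empty,W:wait | queues: N=0 E=3 S=0 W=2
Step 3 [NS]: N:empty,E:wait,S:empty,W:wait | queues: N=0 E=3 S=0 W=2
Step 4 [EW]: N:wait,E:car4-GO,S:wait,W:car3-GO | queues: N=0 E=2 S=0 W=1
Step 5 [EW]: N:wait,E:car5-GO,S:wait,W:car7-GO | queues: N=0 E=1 S=0 W=0
Step 6 [NS]: N:empty,E:wait,S:empty,W:wait | queues: N=0 E=1 S=0 W=0
Cars crossed by step 6: 6

Answer: 6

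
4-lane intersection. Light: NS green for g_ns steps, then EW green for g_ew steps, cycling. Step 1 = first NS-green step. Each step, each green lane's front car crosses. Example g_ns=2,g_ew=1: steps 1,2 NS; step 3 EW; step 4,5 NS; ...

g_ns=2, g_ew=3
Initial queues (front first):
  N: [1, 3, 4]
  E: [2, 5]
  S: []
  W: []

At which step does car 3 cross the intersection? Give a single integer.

Step 1 [NS]: N:car1-GO,E:wait,S:empty,W:wait | queues: N=2 E=2 S=0 W=0
Step 2 [NS]: N:car3-GO,E:wait,S:empty,W:wait | queues: N=1 E=2 S=0 W=0
Step 3 [EW]: N:wait,E:car2-GO,S:wait,W:empty | queues: N=1 E=1 S=0 W=0
Step 4 [EW]: N:wait,E:car5-GO,S:wait,W:empty | queues: N=1 E=0 S=0 W=0
Step 5 [EW]: N:wait,E:empty,S:wait,W:empty | queues: N=1 E=0 S=0 W=0
Step 6 [NS]: N:car4-GO,E:wait,S:empty,W:wait | queues: N=0 E=0 S=0 W=0
Car 3 crosses at step 2

2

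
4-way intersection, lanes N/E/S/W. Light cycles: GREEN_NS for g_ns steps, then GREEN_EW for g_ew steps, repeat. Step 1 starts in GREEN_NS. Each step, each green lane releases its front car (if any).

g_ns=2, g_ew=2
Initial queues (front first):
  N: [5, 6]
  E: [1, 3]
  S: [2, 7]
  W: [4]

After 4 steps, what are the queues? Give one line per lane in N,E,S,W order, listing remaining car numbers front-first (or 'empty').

Step 1 [NS]: N:car5-GO,E:wait,S:car2-GO,W:wait | queues: N=1 E=2 S=1 W=1
Step 2 [NS]: N:car6-GO,E:wait,S:car7-GO,W:wait | queues: N=0 E=2 S=0 W=1
Step 3 [EW]: N:wait,E:car1-GO,S:wait,W:car4-GO | queues: N=0 E=1 S=0 W=0
Step 4 [EW]: N:wait,E:car3-GO,S:wait,W:empty | queues: N=0 E=0 S=0 W=0

N: empty
E: empty
S: empty
W: empty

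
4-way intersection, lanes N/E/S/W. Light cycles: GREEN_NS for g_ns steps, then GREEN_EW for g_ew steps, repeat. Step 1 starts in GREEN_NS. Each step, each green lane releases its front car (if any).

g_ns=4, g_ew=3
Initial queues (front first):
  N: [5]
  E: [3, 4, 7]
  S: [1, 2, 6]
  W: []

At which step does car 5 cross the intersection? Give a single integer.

Step 1 [NS]: N:car5-GO,E:wait,S:car1-GO,W:wait | queues: N=0 E=3 S=2 W=0
Step 2 [NS]: N:empty,E:wait,S:car2-GO,W:wait | queues: N=0 E=3 S=1 W=0
Step 3 [NS]: N:empty,E:wait,S:car6-GO,W:wait | queues: N=0 E=3 S=0 W=0
Step 4 [NS]: N:empty,E:wait,S:empty,W:wait | queues: N=0 E=3 S=0 W=0
Step 5 [EW]: N:wait,E:car3-GO,S:wait,W:empty | queues: N=0 E=2 S=0 W=0
Step 6 [EW]: N:wait,E:car4-GO,S:wait,W:empty | queues: N=0 E=1 S=0 W=0
Step 7 [EW]: N:wait,E:car7-GO,S:wait,W:empty | queues: N=0 E=0 S=0 W=0
Car 5 crosses at step 1

1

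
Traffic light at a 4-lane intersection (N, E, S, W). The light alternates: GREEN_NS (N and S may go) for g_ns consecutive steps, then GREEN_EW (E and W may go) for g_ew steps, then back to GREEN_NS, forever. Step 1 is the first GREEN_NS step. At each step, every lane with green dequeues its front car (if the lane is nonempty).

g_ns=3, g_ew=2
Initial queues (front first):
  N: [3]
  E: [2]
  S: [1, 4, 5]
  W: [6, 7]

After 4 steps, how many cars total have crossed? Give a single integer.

Answer: 6

Derivation:
Step 1 [NS]: N:car3-GO,E:wait,S:car1-GO,W:wait | queues: N=0 E=1 S=2 W=2
Step 2 [NS]: N:empty,E:wait,S:car4-GO,W:wait | queues: N=0 E=1 S=1 W=2
Step 3 [NS]: N:empty,E:wait,S:car5-GO,W:wait | queues: N=0 E=1 S=0 W=2
Step 4 [EW]: N:wait,E:car2-GO,S:wait,W:car6-GO | queues: N=0 E=0 S=0 W=1
Cars crossed by step 4: 6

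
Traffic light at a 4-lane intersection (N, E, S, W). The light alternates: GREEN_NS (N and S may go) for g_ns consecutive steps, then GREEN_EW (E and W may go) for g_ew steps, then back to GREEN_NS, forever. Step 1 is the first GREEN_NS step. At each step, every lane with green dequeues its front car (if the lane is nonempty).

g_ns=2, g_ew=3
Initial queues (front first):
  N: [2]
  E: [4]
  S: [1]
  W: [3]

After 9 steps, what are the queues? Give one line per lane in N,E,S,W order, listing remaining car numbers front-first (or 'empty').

Step 1 [NS]: N:car2-GO,E:wait,S:car1-GO,W:wait | queues: N=0 E=1 S=0 W=1
Step 2 [NS]: N:empty,E:wait,S:empty,W:wait | queues: N=0 E=1 S=0 W=1
Step 3 [EW]: N:wait,E:car4-GO,S:wait,W:car3-GO | queues: N=0 E=0 S=0 W=0

N: empty
E: empty
S: empty
W: empty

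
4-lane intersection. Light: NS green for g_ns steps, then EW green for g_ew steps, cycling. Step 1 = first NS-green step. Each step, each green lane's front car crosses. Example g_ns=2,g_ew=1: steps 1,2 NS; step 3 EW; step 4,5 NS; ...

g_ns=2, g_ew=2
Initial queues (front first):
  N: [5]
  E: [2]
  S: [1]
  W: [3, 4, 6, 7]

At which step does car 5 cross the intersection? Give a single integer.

Step 1 [NS]: N:car5-GO,E:wait,S:car1-GO,W:wait | queues: N=0 E=1 S=0 W=4
Step 2 [NS]: N:empty,E:wait,S:empty,W:wait | queues: N=0 E=1 S=0 W=4
Step 3 [EW]: N:wait,E:car2-GO,S:wait,W:car3-GO | queues: N=0 E=0 S=0 W=3
Step 4 [EW]: N:wait,E:empty,S:wait,W:car4-GO | queues: N=0 E=0 S=0 W=2
Step 5 [NS]: N:empty,E:wait,S:empty,W:wait | queues: N=0 E=0 S=0 W=2
Step 6 [NS]: N:empty,E:wait,S:empty,W:wait | queues: N=0 E=0 S=0 W=2
Step 7 [EW]: N:wait,E:empty,S:wait,W:car6-GO | queues: N=0 E=0 S=0 W=1
Step 8 [EW]: N:wait,E:empty,S:wait,W:car7-GO | queues: N=0 E=0 S=0 W=0
Car 5 crosses at step 1

1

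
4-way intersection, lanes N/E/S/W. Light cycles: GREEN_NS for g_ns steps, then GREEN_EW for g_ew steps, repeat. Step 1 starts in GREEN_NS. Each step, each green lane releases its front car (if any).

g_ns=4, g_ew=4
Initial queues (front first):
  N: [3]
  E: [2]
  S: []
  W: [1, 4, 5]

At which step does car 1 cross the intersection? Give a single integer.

Step 1 [NS]: N:car3-GO,E:wait,S:empty,W:wait | queues: N=0 E=1 S=0 W=3
Step 2 [NS]: N:empty,E:wait,S:empty,W:wait | queues: N=0 E=1 S=0 W=3
Step 3 [NS]: N:empty,E:wait,S:empty,W:wait | queues: N=0 E=1 S=0 W=3
Step 4 [NS]: N:empty,E:wait,S:empty,W:wait | queues: N=0 E=1 S=0 W=3
Step 5 [EW]: N:wait,E:car2-GO,S:wait,W:car1-GO | queues: N=0 E=0 S=0 W=2
Step 6 [EW]: N:wait,E:empty,S:wait,W:car4-GO | queues: N=0 E=0 S=0 W=1
Step 7 [EW]: N:wait,E:empty,S:wait,W:car5-GO | queues: N=0 E=0 S=0 W=0
Car 1 crosses at step 5

5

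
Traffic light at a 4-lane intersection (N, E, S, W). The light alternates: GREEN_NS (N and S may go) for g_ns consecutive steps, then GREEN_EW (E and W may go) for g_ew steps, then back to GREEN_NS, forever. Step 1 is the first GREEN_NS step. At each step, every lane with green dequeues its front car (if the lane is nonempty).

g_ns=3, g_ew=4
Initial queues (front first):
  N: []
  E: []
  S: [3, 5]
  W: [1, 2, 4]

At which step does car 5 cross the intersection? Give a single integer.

Step 1 [NS]: N:empty,E:wait,S:car3-GO,W:wait | queues: N=0 E=0 S=1 W=3
Step 2 [NS]: N:empty,E:wait,S:car5-GO,W:wait | queues: N=0 E=0 S=0 W=3
Step 3 [NS]: N:empty,E:wait,S:empty,W:wait | queues: N=0 E=0 S=0 W=3
Step 4 [EW]: N:wait,E:empty,S:wait,W:car1-GO | queues: N=0 E=0 S=0 W=2
Step 5 [EW]: N:wait,E:empty,S:wait,W:car2-GO | queues: N=0 E=0 S=0 W=1
Step 6 [EW]: N:wait,E:empty,S:wait,W:car4-GO | queues: N=0 E=0 S=0 W=0
Car 5 crosses at step 2

2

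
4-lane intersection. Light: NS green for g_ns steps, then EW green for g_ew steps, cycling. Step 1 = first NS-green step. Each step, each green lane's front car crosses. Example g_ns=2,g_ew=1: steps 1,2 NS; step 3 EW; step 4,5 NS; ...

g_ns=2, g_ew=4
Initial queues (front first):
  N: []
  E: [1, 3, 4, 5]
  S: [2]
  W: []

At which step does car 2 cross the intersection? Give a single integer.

Step 1 [NS]: N:empty,E:wait,S:car2-GO,W:wait | queues: N=0 E=4 S=0 W=0
Step 2 [NS]: N:empty,E:wait,S:empty,W:wait | queues: N=0 E=4 S=0 W=0
Step 3 [EW]: N:wait,E:car1-GO,S:wait,W:empty | queues: N=0 E=3 S=0 W=0
Step 4 [EW]: N:wait,E:car3-GO,S:wait,W:empty | queues: N=0 E=2 S=0 W=0
Step 5 [EW]: N:wait,E:car4-GO,S:wait,W:empty | queues: N=0 E=1 S=0 W=0
Step 6 [EW]: N:wait,E:car5-GO,S:wait,W:empty | queues: N=0 E=0 S=0 W=0
Car 2 crosses at step 1

1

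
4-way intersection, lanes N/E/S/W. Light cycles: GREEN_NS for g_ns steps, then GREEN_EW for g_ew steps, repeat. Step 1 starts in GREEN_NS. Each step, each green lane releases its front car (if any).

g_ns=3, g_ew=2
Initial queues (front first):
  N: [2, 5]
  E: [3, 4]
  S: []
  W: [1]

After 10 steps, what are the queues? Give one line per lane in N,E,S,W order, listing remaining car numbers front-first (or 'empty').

Step 1 [NS]: N:car2-GO,E:wait,S:empty,W:wait | queues: N=1 E=2 S=0 W=1
Step 2 [NS]: N:car5-GO,E:wait,S:empty,W:wait | queues: N=0 E=2 S=0 W=1
Step 3 [NS]: N:empty,E:wait,S:empty,W:wait | queues: N=0 E=2 S=0 W=1
Step 4 [EW]: N:wait,E:car3-GO,S:wait,W:car1-GO | queues: N=0 E=1 S=0 W=0
Step 5 [EW]: N:wait,E:car4-GO,S:wait,W:empty | queues: N=0 E=0 S=0 W=0

N: empty
E: empty
S: empty
W: empty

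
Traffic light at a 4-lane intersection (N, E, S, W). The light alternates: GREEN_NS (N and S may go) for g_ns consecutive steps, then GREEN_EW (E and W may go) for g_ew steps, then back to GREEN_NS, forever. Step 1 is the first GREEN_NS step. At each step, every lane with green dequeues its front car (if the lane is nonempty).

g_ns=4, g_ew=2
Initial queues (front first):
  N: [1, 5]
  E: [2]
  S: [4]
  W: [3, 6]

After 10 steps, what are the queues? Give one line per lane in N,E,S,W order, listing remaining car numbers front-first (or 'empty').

Step 1 [NS]: N:car1-GO,E:wait,S:car4-GO,W:wait | queues: N=1 E=1 S=0 W=2
Step 2 [NS]: N:car5-GO,E:wait,S:empty,W:wait | queues: N=0 E=1 S=0 W=2
Step 3 [NS]: N:empty,E:wait,S:empty,W:wait | queues: N=0 E=1 S=0 W=2
Step 4 [NS]: N:empty,E:wait,S:empty,W:wait | queues: N=0 E=1 S=0 W=2
Step 5 [EW]: N:wait,E:car2-GO,S:wait,W:car3-GO | queues: N=0 E=0 S=0 W=1
Step 6 [EW]: N:wait,E:empty,S:wait,W:car6-GO | queues: N=0 E=0 S=0 W=0

N: empty
E: empty
S: empty
W: empty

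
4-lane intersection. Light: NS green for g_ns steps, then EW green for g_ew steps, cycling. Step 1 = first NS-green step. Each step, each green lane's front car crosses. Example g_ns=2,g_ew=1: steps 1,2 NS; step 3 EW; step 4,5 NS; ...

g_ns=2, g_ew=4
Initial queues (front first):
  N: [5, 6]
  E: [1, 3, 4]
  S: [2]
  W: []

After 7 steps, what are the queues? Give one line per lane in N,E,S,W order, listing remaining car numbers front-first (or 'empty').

Step 1 [NS]: N:car5-GO,E:wait,S:car2-GO,W:wait | queues: N=1 E=3 S=0 W=0
Step 2 [NS]: N:car6-GO,E:wait,S:empty,W:wait | queues: N=0 E=3 S=0 W=0
Step 3 [EW]: N:wait,E:car1-GO,S:wait,W:empty | queues: N=0 E=2 S=0 W=0
Step 4 [EW]: N:wait,E:car3-GO,S:wait,W:empty | queues: N=0 E=1 S=0 W=0
Step 5 [EW]: N:wait,E:car4-GO,S:wait,W:empty | queues: N=0 E=0 S=0 W=0

N: empty
E: empty
S: empty
W: empty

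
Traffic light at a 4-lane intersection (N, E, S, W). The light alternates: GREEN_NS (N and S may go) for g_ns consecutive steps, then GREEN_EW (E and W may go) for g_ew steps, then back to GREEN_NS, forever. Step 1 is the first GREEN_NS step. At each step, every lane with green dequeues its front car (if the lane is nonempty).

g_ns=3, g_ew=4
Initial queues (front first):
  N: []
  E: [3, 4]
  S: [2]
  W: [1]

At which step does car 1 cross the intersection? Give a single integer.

Step 1 [NS]: N:empty,E:wait,S:car2-GO,W:wait | queues: N=0 E=2 S=0 W=1
Step 2 [NS]: N:empty,E:wait,S:empty,W:wait | queues: N=0 E=2 S=0 W=1
Step 3 [NS]: N:empty,E:wait,S:empty,W:wait | queues: N=0 E=2 S=0 W=1
Step 4 [EW]: N:wait,E:car3-GO,S:wait,W:car1-GO | queues: N=0 E=1 S=0 W=0
Step 5 [EW]: N:wait,E:car4-GO,S:wait,W:empty | queues: N=0 E=0 S=0 W=0
Car 1 crosses at step 4

4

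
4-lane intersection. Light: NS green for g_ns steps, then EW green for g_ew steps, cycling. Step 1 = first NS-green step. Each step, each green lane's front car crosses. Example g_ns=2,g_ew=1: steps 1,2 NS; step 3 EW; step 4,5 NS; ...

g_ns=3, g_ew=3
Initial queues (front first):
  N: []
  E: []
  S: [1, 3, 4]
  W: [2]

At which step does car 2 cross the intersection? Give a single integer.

Step 1 [NS]: N:empty,E:wait,S:car1-GO,W:wait | queues: N=0 E=0 S=2 W=1
Step 2 [NS]: N:empty,E:wait,S:car3-GO,W:wait | queues: N=0 E=0 S=1 W=1
Step 3 [NS]: N:empty,E:wait,S:car4-GO,W:wait | queues: N=0 E=0 S=0 W=1
Step 4 [EW]: N:wait,E:empty,S:wait,W:car2-GO | queues: N=0 E=0 S=0 W=0
Car 2 crosses at step 4

4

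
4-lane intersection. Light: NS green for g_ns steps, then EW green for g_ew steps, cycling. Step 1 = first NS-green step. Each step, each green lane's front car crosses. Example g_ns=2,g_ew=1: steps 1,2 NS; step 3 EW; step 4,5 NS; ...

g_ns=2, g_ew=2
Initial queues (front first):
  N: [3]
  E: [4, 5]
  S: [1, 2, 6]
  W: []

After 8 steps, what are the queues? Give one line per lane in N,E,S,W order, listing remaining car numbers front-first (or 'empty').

Step 1 [NS]: N:car3-GO,E:wait,S:car1-GO,W:wait | queues: N=0 E=2 S=2 W=0
Step 2 [NS]: N:empty,E:wait,S:car2-GO,W:wait | queues: N=0 E=2 S=1 W=0
Step 3 [EW]: N:wait,E:car4-GO,S:wait,W:empty | queues: N=0 E=1 S=1 W=0
Step 4 [EW]: N:wait,E:car5-GO,S:wait,W:empty | queues: N=0 E=0 S=1 W=0
Step 5 [NS]: N:empty,E:wait,S:car6-GO,W:wait | queues: N=0 E=0 S=0 W=0

N: empty
E: empty
S: empty
W: empty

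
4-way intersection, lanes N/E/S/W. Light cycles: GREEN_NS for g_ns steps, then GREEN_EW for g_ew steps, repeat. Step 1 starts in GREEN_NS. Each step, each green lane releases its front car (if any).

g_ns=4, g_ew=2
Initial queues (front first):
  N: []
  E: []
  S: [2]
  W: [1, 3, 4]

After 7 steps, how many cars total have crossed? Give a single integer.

Answer: 3

Derivation:
Step 1 [NS]: N:empty,E:wait,S:car2-GO,W:wait | queues: N=0 E=0 S=0 W=3
Step 2 [NS]: N:empty,E:wait,S:empty,W:wait | queues: N=0 E=0 S=0 W=3
Step 3 [NS]: N:empty,E:wait,S:empty,W:wait | queues: N=0 E=0 S=0 W=3
Step 4 [NS]: N:empty,E:wait,S:empty,W:wait | queues: N=0 E=0 S=0 W=3
Step 5 [EW]: N:wait,E:empty,S:wait,W:car1-GO | queues: N=0 E=0 S=0 W=2
Step 6 [EW]: N:wait,E:empty,S:wait,W:car3-GO | queues: N=0 E=0 S=0 W=1
Step 7 [NS]: N:empty,E:wait,S:empty,W:wait | queues: N=0 E=0 S=0 W=1
Cars crossed by step 7: 3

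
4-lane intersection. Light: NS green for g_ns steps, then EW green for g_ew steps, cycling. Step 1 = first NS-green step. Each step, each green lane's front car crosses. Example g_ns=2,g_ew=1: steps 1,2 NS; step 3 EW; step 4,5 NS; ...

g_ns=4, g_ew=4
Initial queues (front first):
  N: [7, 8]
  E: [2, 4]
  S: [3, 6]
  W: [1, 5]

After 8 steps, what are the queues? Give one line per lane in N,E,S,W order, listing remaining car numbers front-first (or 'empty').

Step 1 [NS]: N:car7-GO,E:wait,S:car3-GO,W:wait | queues: N=1 E=2 S=1 W=2
Step 2 [NS]: N:car8-GO,E:wait,S:car6-GO,W:wait | queues: N=0 E=2 S=0 W=2
Step 3 [NS]: N:empty,E:wait,S:empty,W:wait | queues: N=0 E=2 S=0 W=2
Step 4 [NS]: N:empty,E:wait,S:empty,W:wait | queues: N=0 E=2 S=0 W=2
Step 5 [EW]: N:wait,E:car2-GO,S:wait,W:car1-GO | queues: N=0 E=1 S=0 W=1
Step 6 [EW]: N:wait,E:car4-GO,S:wait,W:car5-GO | queues: N=0 E=0 S=0 W=0

N: empty
E: empty
S: empty
W: empty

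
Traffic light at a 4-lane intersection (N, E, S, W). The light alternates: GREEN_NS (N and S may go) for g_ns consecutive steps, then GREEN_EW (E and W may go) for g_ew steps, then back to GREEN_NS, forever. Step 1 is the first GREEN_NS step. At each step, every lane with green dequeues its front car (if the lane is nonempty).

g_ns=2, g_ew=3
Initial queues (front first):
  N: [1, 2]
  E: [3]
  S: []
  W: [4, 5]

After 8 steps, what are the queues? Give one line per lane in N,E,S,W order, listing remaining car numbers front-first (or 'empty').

Step 1 [NS]: N:car1-GO,E:wait,S:empty,W:wait | queues: N=1 E=1 S=0 W=2
Step 2 [NS]: N:car2-GO,E:wait,S:empty,W:wait | queues: N=0 E=1 S=0 W=2
Step 3 [EW]: N:wait,E:car3-GO,S:wait,W:car4-GO | queues: N=0 E=0 S=0 W=1
Step 4 [EW]: N:wait,E:empty,S:wait,W:car5-GO | queues: N=0 E=0 S=0 W=0

N: empty
E: empty
S: empty
W: empty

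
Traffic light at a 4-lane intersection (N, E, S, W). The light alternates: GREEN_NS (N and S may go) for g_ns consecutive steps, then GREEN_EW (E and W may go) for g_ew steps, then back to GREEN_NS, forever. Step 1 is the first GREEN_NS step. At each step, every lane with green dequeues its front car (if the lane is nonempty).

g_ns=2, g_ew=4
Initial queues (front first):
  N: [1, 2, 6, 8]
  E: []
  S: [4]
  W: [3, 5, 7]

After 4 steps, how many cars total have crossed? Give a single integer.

Step 1 [NS]: N:car1-GO,E:wait,S:car4-GO,W:wait | queues: N=3 E=0 S=0 W=3
Step 2 [NS]: N:car2-GO,E:wait,S:empty,W:wait | queues: N=2 E=0 S=0 W=3
Step 3 [EW]: N:wait,E:empty,S:wait,W:car3-GO | queues: N=2 E=0 S=0 W=2
Step 4 [EW]: N:wait,E:empty,S:wait,W:car5-GO | queues: N=2 E=0 S=0 W=1
Cars crossed by step 4: 5

Answer: 5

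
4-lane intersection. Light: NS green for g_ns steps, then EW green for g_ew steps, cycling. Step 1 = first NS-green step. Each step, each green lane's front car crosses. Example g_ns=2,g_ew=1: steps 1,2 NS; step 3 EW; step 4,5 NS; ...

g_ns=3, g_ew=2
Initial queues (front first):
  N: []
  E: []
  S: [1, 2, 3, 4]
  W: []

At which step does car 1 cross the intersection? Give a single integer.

Step 1 [NS]: N:empty,E:wait,S:car1-GO,W:wait | queues: N=0 E=0 S=3 W=0
Step 2 [NS]: N:empty,E:wait,S:car2-GO,W:wait | queues: N=0 E=0 S=2 W=0
Step 3 [NS]: N:empty,E:wait,S:car3-GO,W:wait | queues: N=0 E=0 S=1 W=0
Step 4 [EW]: N:wait,E:empty,S:wait,W:empty | queues: N=0 E=0 S=1 W=0
Step 5 [EW]: N:wait,E:empty,S:wait,W:empty | queues: N=0 E=0 S=1 W=0
Step 6 [NS]: N:empty,E:wait,S:car4-GO,W:wait | queues: N=0 E=0 S=0 W=0
Car 1 crosses at step 1

1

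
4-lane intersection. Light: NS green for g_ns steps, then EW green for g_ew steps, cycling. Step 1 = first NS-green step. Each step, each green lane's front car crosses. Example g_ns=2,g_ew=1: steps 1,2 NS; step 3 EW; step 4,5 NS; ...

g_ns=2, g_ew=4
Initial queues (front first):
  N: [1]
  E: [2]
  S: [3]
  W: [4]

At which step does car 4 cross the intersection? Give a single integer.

Step 1 [NS]: N:car1-GO,E:wait,S:car3-GO,W:wait | queues: N=0 E=1 S=0 W=1
Step 2 [NS]: N:empty,E:wait,S:empty,W:wait | queues: N=0 E=1 S=0 W=1
Step 3 [EW]: N:wait,E:car2-GO,S:wait,W:car4-GO | queues: N=0 E=0 S=0 W=0
Car 4 crosses at step 3

3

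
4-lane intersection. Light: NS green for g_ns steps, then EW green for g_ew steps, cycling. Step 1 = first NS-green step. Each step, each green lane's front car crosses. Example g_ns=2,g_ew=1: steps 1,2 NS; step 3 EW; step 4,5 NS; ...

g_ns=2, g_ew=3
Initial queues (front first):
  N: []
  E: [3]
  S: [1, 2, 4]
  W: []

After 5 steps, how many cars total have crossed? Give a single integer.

Step 1 [NS]: N:empty,E:wait,S:car1-GO,W:wait | queues: N=0 E=1 S=2 W=0
Step 2 [NS]: N:empty,E:wait,S:car2-GO,W:wait | queues: N=0 E=1 S=1 W=0
Step 3 [EW]: N:wait,E:car3-GO,S:wait,W:empty | queues: N=0 E=0 S=1 W=0
Step 4 [EW]: N:wait,E:empty,S:wait,W:empty | queues: N=0 E=0 S=1 W=0
Step 5 [EW]: N:wait,E:empty,S:wait,W:empty | queues: N=0 E=0 S=1 W=0
Cars crossed by step 5: 3

Answer: 3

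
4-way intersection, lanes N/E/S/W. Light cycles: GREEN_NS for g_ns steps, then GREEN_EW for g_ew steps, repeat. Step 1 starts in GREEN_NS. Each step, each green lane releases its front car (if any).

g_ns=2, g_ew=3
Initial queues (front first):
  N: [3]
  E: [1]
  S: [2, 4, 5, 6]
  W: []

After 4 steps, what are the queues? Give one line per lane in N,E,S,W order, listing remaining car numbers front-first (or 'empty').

Step 1 [NS]: N:car3-GO,E:wait,S:car2-GO,W:wait | queues: N=0 E=1 S=3 W=0
Step 2 [NS]: N:empty,E:wait,S:car4-GO,W:wait | queues: N=0 E=1 S=2 W=0
Step 3 [EW]: N:wait,E:car1-GO,S:wait,W:empty | queues: N=0 E=0 S=2 W=0
Step 4 [EW]: N:wait,E:empty,S:wait,W:empty | queues: N=0 E=0 S=2 W=0

N: empty
E: empty
S: 5 6
W: empty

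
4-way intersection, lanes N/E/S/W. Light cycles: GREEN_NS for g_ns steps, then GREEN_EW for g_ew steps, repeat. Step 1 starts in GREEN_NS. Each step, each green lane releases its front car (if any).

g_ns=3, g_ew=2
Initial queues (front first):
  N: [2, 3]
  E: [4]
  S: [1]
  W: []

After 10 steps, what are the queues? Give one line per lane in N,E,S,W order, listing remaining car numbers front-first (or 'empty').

Step 1 [NS]: N:car2-GO,E:wait,S:car1-GO,W:wait | queues: N=1 E=1 S=0 W=0
Step 2 [NS]: N:car3-GO,E:wait,S:empty,W:wait | queues: N=0 E=1 S=0 W=0
Step 3 [NS]: N:empty,E:wait,S:empty,W:wait | queues: N=0 E=1 S=0 W=0
Step 4 [EW]: N:wait,E:car4-GO,S:wait,W:empty | queues: N=0 E=0 S=0 W=0

N: empty
E: empty
S: empty
W: empty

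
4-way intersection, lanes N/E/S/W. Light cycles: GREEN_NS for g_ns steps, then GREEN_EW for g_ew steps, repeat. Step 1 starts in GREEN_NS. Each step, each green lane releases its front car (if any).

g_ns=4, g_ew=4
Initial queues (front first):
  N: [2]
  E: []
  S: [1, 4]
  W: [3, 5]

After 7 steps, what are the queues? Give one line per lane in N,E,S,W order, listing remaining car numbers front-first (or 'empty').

Step 1 [NS]: N:car2-GO,E:wait,S:car1-GO,W:wait | queues: N=0 E=0 S=1 W=2
Step 2 [NS]: N:empty,E:wait,S:car4-GO,W:wait | queues: N=0 E=0 S=0 W=2
Step 3 [NS]: N:empty,E:wait,S:empty,W:wait | queues: N=0 E=0 S=0 W=2
Step 4 [NS]: N:empty,E:wait,S:empty,W:wait | queues: N=0 E=0 S=0 W=2
Step 5 [EW]: N:wait,E:empty,S:wait,W:car3-GO | queues: N=0 E=0 S=0 W=1
Step 6 [EW]: N:wait,E:empty,S:wait,W:car5-GO | queues: N=0 E=0 S=0 W=0

N: empty
E: empty
S: empty
W: empty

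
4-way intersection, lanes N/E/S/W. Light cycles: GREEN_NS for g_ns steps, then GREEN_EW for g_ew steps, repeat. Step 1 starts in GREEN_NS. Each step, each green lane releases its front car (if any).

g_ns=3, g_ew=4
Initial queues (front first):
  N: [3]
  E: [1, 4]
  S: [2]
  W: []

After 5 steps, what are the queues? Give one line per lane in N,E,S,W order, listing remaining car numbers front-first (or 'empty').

Step 1 [NS]: N:car3-GO,E:wait,S:car2-GO,W:wait | queues: N=0 E=2 S=0 W=0
Step 2 [NS]: N:empty,E:wait,S:empty,W:wait | queues: N=0 E=2 S=0 W=0
Step 3 [NS]: N:empty,E:wait,S:empty,W:wait | queues: N=0 E=2 S=0 W=0
Step 4 [EW]: N:wait,E:car1-GO,S:wait,W:empty | queues: N=0 E=1 S=0 W=0
Step 5 [EW]: N:wait,E:car4-GO,S:wait,W:empty | queues: N=0 E=0 S=0 W=0

N: empty
E: empty
S: empty
W: empty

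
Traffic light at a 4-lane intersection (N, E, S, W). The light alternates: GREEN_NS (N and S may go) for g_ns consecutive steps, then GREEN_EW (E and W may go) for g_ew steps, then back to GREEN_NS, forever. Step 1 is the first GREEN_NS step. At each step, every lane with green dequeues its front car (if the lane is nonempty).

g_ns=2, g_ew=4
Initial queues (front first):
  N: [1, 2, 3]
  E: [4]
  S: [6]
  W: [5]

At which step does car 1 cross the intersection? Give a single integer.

Step 1 [NS]: N:car1-GO,E:wait,S:car6-GO,W:wait | queues: N=2 E=1 S=0 W=1
Step 2 [NS]: N:car2-GO,E:wait,S:empty,W:wait | queues: N=1 E=1 S=0 W=1
Step 3 [EW]: N:wait,E:car4-GO,S:wait,W:car5-GO | queues: N=1 E=0 S=0 W=0
Step 4 [EW]: N:wait,E:empty,S:wait,W:empty | queues: N=1 E=0 S=0 W=0
Step 5 [EW]: N:wait,E:empty,S:wait,W:empty | queues: N=1 E=0 S=0 W=0
Step 6 [EW]: N:wait,E:empty,S:wait,W:empty | queues: N=1 E=0 S=0 W=0
Step 7 [NS]: N:car3-GO,E:wait,S:empty,W:wait | queues: N=0 E=0 S=0 W=0
Car 1 crosses at step 1

1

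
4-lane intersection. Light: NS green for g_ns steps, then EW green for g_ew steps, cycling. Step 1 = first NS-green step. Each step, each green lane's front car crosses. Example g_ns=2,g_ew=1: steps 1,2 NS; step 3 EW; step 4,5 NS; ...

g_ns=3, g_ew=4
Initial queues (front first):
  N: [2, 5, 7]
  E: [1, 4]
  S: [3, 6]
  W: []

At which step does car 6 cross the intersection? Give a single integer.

Step 1 [NS]: N:car2-GO,E:wait,S:car3-GO,W:wait | queues: N=2 E=2 S=1 W=0
Step 2 [NS]: N:car5-GO,E:wait,S:car6-GO,W:wait | queues: N=1 E=2 S=0 W=0
Step 3 [NS]: N:car7-GO,E:wait,S:empty,W:wait | queues: N=0 E=2 S=0 W=0
Step 4 [EW]: N:wait,E:car1-GO,S:wait,W:empty | queues: N=0 E=1 S=0 W=0
Step 5 [EW]: N:wait,E:car4-GO,S:wait,W:empty | queues: N=0 E=0 S=0 W=0
Car 6 crosses at step 2

2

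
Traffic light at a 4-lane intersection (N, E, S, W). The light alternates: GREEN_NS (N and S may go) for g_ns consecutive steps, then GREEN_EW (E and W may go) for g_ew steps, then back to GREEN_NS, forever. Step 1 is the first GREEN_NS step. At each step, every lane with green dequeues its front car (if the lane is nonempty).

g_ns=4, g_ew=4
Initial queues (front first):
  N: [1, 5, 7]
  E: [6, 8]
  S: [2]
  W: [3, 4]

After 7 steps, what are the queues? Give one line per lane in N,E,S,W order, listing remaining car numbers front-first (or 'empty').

Step 1 [NS]: N:car1-GO,E:wait,S:car2-GO,W:wait | queues: N=2 E=2 S=0 W=2
Step 2 [NS]: N:car5-GO,E:wait,S:empty,W:wait | queues: N=1 E=2 S=0 W=2
Step 3 [NS]: N:car7-GO,E:wait,S:empty,W:wait | queues: N=0 E=2 S=0 W=2
Step 4 [NS]: N:empty,E:wait,S:empty,W:wait | queues: N=0 E=2 S=0 W=2
Step 5 [EW]: N:wait,E:car6-GO,S:wait,W:car3-GO | queues: N=0 E=1 S=0 W=1
Step 6 [EW]: N:wait,E:car8-GO,S:wait,W:car4-GO | queues: N=0 E=0 S=0 W=0

N: empty
E: empty
S: empty
W: empty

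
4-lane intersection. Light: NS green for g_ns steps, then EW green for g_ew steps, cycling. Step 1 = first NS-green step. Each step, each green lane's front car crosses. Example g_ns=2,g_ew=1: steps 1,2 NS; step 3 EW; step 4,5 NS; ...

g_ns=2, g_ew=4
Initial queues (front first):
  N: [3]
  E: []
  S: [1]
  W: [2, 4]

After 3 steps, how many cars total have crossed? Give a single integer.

Step 1 [NS]: N:car3-GO,E:wait,S:car1-GO,W:wait | queues: N=0 E=0 S=0 W=2
Step 2 [NS]: N:empty,E:wait,S:empty,W:wait | queues: N=0 E=0 S=0 W=2
Step 3 [EW]: N:wait,E:empty,S:wait,W:car2-GO | queues: N=0 E=0 S=0 W=1
Cars crossed by step 3: 3

Answer: 3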